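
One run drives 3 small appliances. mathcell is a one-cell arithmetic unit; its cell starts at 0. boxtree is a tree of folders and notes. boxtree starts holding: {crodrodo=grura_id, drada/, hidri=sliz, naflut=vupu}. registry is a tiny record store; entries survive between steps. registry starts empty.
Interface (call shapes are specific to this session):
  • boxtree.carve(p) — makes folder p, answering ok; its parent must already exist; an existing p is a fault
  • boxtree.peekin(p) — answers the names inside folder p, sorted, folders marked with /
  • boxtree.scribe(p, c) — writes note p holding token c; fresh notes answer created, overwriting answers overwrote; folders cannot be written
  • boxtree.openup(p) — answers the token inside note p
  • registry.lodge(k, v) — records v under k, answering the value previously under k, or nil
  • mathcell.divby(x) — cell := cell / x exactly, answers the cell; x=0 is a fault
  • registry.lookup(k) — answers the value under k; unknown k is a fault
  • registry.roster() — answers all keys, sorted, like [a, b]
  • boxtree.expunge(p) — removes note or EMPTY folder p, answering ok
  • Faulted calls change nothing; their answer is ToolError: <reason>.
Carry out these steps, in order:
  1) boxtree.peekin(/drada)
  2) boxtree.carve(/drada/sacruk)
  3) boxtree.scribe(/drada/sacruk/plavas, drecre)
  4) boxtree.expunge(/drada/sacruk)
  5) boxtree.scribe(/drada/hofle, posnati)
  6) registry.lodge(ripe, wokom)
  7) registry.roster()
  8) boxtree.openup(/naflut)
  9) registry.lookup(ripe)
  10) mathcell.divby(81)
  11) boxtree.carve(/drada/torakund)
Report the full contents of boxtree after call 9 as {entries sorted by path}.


Answer: {crodrodo=grura_id, drada/, drada/hofle=posnati, drada/sacruk/, drada/sacruk/plavas=drecre, hidri=sliz, naflut=vupu}

Derivation:
% peekin p→/drada
  []
% carve p→/drada/sacruk
  ok
% scribe p→/drada/sacruk/plavas c→drecre
  created
% expunge p→/drada/sacruk
  ToolError: not empty
% scribe p→/drada/hofle c→posnati
  created
% lodge k→ripe v→wokom
  nil
% roster
  [ripe]
% openup p→/naflut
  vupu
% lookup k→ripe
  wokom
% divby x→81
  0
% carve p→/drada/torakund
  ok


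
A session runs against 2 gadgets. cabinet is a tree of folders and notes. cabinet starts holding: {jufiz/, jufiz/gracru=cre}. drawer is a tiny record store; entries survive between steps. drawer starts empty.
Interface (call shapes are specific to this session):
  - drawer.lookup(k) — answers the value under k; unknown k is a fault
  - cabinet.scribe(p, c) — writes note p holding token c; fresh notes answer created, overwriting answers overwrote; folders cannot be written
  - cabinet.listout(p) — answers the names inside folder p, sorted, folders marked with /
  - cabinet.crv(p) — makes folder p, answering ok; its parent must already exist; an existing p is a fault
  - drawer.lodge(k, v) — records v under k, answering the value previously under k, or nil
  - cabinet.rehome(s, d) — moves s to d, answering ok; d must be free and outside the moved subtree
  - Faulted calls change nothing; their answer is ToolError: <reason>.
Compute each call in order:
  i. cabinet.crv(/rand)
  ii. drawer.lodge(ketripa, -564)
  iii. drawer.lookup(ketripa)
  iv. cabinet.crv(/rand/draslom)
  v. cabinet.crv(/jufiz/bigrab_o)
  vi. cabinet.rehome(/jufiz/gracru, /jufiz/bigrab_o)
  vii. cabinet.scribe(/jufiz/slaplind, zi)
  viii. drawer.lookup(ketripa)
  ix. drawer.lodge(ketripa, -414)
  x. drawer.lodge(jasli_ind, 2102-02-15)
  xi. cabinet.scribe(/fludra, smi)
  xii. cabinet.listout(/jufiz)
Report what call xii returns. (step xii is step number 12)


>>> crv p=/rand
  ok
>>> lodge k=ketripa v=-564
  nil
>>> lookup k=ketripa
  -564
>>> crv p=/rand/draslom
  ok
>>> crv p=/jufiz/bigrab_o
  ok
>>> rehome s=/jufiz/gracru d=/jufiz/bigrab_o
  ToolError: exists
>>> scribe p=/jufiz/slaplind c=zi
  created
>>> lookup k=ketripa
  -564
>>> lodge k=ketripa v=-414
  -564
>>> lodge k=jasli_ind v=2102-02-15
  nil
>>> scribe p=/fludra c=smi
  created
>>> listout p=/jufiz
  [bigrab_o/, gracru, slaplind]

Answer: [bigrab_o/, gracru, slaplind]


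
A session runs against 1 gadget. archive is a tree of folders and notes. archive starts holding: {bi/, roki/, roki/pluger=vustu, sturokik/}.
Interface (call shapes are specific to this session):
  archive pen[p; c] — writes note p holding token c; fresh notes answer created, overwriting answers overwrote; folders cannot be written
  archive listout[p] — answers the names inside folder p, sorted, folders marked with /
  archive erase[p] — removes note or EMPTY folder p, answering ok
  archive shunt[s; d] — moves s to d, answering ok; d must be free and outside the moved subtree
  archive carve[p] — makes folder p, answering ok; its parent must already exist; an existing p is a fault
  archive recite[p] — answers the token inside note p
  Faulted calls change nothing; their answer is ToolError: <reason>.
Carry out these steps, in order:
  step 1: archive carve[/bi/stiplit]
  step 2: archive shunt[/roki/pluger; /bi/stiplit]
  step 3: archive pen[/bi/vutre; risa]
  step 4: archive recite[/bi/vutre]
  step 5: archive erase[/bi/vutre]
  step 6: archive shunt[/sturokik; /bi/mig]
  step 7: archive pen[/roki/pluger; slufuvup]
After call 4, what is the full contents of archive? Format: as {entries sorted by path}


Answer: {bi/, bi/stiplit/, bi/vutre=risa, roki/, roki/pluger=vustu, sturokik/}

Derivation:
// 1. archive carve(p: /bi/stiplit) == ok
// 2. archive shunt(s: /roki/pluger, d: /bi/stiplit) == ToolError: exists
// 3. archive pen(p: /bi/vutre, c: risa) == created
// 4. archive recite(p: /bi/vutre) == risa
// 5. archive erase(p: /bi/vutre) == ok
// 6. archive shunt(s: /sturokik, d: /bi/mig) == ok
// 7. archive pen(p: /roki/pluger, c: slufuvup) == overwrote


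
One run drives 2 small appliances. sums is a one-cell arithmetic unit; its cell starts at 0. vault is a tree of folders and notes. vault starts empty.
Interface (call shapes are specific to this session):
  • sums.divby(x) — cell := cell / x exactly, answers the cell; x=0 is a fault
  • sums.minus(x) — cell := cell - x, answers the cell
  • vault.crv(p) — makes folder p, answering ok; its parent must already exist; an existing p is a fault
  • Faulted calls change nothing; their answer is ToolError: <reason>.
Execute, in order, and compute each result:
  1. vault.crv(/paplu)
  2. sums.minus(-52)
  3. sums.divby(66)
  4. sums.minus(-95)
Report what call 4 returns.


Answer: 3161/33

Derivation:
% vault.crv(/paplu) : ok
% sums.minus(-52) : 52
% sums.divby(66) : 26/33
% sums.minus(-95) : 3161/33


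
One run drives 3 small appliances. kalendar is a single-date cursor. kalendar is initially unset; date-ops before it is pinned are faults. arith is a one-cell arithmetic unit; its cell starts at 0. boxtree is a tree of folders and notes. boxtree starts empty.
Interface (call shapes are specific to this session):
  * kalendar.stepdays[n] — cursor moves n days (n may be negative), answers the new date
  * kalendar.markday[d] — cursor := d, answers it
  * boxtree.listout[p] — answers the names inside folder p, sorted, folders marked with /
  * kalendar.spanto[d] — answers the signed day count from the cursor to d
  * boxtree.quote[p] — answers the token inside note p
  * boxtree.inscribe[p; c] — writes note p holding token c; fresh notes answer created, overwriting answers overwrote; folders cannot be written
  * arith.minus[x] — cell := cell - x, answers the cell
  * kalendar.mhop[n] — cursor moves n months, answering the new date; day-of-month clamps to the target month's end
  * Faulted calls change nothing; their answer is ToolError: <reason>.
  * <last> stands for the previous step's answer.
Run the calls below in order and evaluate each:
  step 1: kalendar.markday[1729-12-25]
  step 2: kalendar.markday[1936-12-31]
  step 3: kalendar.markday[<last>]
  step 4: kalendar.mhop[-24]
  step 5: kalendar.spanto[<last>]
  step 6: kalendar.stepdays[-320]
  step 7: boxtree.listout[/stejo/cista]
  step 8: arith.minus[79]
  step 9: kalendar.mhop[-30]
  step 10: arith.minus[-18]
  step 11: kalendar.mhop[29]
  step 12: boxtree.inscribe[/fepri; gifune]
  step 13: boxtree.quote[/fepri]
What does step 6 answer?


// 1. kalendar.markday(1729-12-25) ~> 1729-12-25
// 2. kalendar.markday(1936-12-31) ~> 1936-12-31
// 3. kalendar.markday(<last>) ~> 1936-12-31
// 4. kalendar.mhop(-24) ~> 1934-12-31
// 5. kalendar.spanto(<last>) ~> 0
// 6. kalendar.stepdays(-320) ~> 1934-02-14
// 7. boxtree.listout(/stejo/cista) ~> ToolError: not found
// 8. arith.minus(79) ~> -79
// 9. kalendar.mhop(-30) ~> 1931-08-14
// 10. arith.minus(-18) ~> -61
// 11. kalendar.mhop(29) ~> 1934-01-14
// 12. boxtree.inscribe(/fepri, gifune) ~> created
// 13. boxtree.quote(/fepri) ~> gifune

Answer: 1934-02-14


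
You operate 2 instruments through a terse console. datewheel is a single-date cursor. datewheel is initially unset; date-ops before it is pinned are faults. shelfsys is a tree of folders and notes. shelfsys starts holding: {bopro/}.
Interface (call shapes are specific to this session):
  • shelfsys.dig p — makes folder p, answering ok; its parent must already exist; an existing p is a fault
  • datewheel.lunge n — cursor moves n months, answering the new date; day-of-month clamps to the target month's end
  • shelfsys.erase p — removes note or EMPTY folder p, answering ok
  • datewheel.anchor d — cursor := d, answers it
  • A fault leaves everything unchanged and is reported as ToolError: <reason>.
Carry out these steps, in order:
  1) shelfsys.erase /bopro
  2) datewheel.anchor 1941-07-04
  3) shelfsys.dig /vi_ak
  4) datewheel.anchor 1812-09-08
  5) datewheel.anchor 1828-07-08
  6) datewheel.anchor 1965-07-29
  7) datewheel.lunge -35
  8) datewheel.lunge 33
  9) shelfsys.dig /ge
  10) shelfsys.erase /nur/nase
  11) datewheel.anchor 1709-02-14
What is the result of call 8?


Answer: 1965-05-29

Derivation:
! 1. erase(p: /bopro) ~> ok
! 2. anchor(d: 1941-07-04) ~> 1941-07-04
! 3. dig(p: /vi_ak) ~> ok
! 4. anchor(d: 1812-09-08) ~> 1812-09-08
! 5. anchor(d: 1828-07-08) ~> 1828-07-08
! 6. anchor(d: 1965-07-29) ~> 1965-07-29
! 7. lunge(n: -35) ~> 1962-08-29
! 8. lunge(n: 33) ~> 1965-05-29
! 9. dig(p: /ge) ~> ok
! 10. erase(p: /nur/nase) ~> ToolError: not found
! 11. anchor(d: 1709-02-14) ~> 1709-02-14


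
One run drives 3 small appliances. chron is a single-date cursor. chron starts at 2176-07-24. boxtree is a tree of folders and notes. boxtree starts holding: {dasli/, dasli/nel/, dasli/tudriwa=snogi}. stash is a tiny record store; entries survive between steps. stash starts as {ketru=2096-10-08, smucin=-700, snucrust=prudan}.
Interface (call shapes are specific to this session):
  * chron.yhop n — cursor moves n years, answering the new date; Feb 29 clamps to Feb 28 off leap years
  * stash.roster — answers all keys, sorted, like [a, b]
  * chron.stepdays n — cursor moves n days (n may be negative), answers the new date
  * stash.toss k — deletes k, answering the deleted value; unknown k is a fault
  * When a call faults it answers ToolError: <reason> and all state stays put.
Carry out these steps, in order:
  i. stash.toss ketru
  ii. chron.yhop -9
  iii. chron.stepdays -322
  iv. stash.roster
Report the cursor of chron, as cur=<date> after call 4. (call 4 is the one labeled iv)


~$ stash.toss ketru
:: 2096-10-08
~$ chron.yhop -9
:: 2167-07-24
~$ chron.stepdays -322
:: 2166-09-05
~$ stash.roster
:: [smucin, snucrust]

Answer: cur=2166-09-05


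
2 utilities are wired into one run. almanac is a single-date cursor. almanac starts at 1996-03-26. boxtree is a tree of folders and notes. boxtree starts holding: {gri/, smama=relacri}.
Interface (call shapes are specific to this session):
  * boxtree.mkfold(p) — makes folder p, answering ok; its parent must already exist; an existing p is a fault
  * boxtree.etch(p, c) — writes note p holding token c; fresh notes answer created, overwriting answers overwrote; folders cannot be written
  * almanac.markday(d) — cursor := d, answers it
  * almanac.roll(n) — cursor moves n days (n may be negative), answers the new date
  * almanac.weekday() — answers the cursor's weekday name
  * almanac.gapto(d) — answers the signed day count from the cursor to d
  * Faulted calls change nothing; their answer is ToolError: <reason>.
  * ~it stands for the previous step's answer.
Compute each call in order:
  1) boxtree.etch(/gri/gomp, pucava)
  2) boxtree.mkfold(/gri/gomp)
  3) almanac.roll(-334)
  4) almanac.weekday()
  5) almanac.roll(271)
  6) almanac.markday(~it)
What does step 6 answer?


Answer: 1996-01-23

Derivation:
Step: boxtree.etch[p→/gri/gomp; c→pucava]
Result: created
Step: boxtree.mkfold[p→/gri/gomp]
Result: ToolError: exists
Step: almanac.roll[n→-334]
Result: 1995-04-27
Step: almanac.weekday[]
Result: Thursday
Step: almanac.roll[n→271]
Result: 1996-01-23
Step: almanac.markday[d→~it]
Result: 1996-01-23


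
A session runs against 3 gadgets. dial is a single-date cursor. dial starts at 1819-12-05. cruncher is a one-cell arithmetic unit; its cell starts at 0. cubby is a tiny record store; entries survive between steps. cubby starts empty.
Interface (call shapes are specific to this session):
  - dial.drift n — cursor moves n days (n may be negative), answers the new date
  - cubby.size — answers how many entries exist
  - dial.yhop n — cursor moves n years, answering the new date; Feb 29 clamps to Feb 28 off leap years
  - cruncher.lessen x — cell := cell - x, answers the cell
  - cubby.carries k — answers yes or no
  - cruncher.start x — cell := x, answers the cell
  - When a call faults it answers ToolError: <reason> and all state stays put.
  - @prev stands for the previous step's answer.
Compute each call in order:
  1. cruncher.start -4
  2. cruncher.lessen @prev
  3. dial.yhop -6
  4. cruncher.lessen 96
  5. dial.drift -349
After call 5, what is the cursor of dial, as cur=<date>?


Answer: cur=1812-12-21

Derivation:
I use cruncher.start on -4, → -4.
I try cruncher.lessen on @prev, which returns 0.
I use dial.yhop on -6, and observe 1813-12-05.
Invoking cruncher.lessen on 96, and get -96.
I call dial.drift on -349, yielding 1812-12-21.


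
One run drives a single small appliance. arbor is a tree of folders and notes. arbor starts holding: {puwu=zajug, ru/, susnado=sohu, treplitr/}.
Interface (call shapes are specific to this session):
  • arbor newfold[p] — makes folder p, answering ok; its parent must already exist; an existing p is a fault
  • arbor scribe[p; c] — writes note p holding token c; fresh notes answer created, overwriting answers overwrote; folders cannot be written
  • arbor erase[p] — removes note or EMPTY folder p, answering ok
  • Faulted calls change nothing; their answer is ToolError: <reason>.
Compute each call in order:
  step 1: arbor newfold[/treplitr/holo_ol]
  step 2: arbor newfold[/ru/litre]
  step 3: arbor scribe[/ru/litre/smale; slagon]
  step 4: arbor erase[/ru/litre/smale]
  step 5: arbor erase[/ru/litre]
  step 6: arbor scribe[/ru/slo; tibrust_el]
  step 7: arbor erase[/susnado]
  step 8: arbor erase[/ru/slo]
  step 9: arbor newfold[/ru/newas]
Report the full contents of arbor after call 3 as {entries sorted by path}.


// arbor newfold(p='/treplitr/holo_ol') : ok
// arbor newfold(p='/ru/litre') : ok
// arbor scribe(p='/ru/litre/smale', c='slagon') : created
// arbor erase(p='/ru/litre/smale') : ok
// arbor erase(p='/ru/litre') : ok
// arbor scribe(p='/ru/slo', c='tibrust_el') : created
// arbor erase(p='/susnado') : ok
// arbor erase(p='/ru/slo') : ok
// arbor newfold(p='/ru/newas') : ok

Answer: {puwu=zajug, ru/, ru/litre/, ru/litre/smale=slagon, susnado=sohu, treplitr/, treplitr/holo_ol/}


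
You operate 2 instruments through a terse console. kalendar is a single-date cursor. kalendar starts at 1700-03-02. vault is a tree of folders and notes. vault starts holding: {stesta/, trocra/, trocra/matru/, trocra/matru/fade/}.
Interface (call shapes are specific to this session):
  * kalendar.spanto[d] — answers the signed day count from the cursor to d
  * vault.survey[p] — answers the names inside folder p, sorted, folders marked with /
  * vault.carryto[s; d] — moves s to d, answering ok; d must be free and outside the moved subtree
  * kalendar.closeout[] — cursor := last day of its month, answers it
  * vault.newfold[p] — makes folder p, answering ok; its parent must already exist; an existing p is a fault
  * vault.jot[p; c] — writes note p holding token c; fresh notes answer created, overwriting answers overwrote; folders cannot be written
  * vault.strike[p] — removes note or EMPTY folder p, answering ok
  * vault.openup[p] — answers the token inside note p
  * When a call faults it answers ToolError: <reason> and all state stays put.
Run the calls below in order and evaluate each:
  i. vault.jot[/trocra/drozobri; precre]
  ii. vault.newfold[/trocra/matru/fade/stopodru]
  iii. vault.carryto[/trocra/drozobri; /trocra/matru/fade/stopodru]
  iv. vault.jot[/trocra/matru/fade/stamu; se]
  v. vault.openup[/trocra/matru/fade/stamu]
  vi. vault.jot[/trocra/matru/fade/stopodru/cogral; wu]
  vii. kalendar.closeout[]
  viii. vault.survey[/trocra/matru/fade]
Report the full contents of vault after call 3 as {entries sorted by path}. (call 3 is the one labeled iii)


Answer: {stesta/, trocra/, trocra/drozobri=precre, trocra/matru/, trocra/matru/fade/, trocra/matru/fade/stopodru/}

Derivation:
==> vault.jot(/trocra/drozobri, precre)
<== created
==> vault.newfold(/trocra/matru/fade/stopodru)
<== ok
==> vault.carryto(/trocra/drozobri, /trocra/matru/fade/stopodru)
<== ToolError: exists
==> vault.jot(/trocra/matru/fade/stamu, se)
<== created
==> vault.openup(/trocra/matru/fade/stamu)
<== se
==> vault.jot(/trocra/matru/fade/stopodru/cogral, wu)
<== created
==> kalendar.closeout()
<== 1700-03-31
==> vault.survey(/trocra/matru/fade)
<== [stamu, stopodru/]


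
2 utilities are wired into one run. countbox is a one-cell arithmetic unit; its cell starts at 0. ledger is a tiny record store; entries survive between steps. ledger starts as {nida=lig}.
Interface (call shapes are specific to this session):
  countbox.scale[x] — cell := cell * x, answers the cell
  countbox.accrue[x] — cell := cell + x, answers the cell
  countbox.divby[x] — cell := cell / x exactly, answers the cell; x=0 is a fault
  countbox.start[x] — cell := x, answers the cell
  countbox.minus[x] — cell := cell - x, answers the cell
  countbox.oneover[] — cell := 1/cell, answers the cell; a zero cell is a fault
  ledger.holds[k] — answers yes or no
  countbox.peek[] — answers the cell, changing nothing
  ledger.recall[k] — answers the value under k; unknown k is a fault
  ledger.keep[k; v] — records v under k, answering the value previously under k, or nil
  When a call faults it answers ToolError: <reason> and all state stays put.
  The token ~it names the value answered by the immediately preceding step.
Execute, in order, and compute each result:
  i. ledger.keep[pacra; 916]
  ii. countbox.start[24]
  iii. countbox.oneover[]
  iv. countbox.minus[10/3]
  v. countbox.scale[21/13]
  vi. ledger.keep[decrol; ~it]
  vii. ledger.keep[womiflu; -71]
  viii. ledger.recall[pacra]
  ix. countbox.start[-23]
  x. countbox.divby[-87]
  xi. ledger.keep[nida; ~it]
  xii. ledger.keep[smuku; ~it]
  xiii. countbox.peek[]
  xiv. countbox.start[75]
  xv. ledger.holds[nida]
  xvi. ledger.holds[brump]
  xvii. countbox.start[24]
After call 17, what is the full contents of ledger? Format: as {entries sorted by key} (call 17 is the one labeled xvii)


Answer: {decrol=-553/104, nida=23/87, pacra=916, smuku=lig, womiflu=-71}

Derivation:
==> ledger.keep(k→pacra, v→916)
<== nil
==> countbox.start(x→24)
<== 24
==> countbox.oneover()
<== 1/24
==> countbox.minus(x→10/3)
<== -79/24
==> countbox.scale(x→21/13)
<== -553/104
==> ledger.keep(k→decrol, v→~it)
<== nil
==> ledger.keep(k→womiflu, v→-71)
<== nil
==> ledger.recall(k→pacra)
<== 916
==> countbox.start(x→-23)
<== -23
==> countbox.divby(x→-87)
<== 23/87
==> ledger.keep(k→nida, v→~it)
<== lig
==> ledger.keep(k→smuku, v→~it)
<== nil
==> countbox.peek()
<== 23/87
==> countbox.start(x→75)
<== 75
==> ledger.holds(k→nida)
<== yes
==> ledger.holds(k→brump)
<== no
==> countbox.start(x→24)
<== 24


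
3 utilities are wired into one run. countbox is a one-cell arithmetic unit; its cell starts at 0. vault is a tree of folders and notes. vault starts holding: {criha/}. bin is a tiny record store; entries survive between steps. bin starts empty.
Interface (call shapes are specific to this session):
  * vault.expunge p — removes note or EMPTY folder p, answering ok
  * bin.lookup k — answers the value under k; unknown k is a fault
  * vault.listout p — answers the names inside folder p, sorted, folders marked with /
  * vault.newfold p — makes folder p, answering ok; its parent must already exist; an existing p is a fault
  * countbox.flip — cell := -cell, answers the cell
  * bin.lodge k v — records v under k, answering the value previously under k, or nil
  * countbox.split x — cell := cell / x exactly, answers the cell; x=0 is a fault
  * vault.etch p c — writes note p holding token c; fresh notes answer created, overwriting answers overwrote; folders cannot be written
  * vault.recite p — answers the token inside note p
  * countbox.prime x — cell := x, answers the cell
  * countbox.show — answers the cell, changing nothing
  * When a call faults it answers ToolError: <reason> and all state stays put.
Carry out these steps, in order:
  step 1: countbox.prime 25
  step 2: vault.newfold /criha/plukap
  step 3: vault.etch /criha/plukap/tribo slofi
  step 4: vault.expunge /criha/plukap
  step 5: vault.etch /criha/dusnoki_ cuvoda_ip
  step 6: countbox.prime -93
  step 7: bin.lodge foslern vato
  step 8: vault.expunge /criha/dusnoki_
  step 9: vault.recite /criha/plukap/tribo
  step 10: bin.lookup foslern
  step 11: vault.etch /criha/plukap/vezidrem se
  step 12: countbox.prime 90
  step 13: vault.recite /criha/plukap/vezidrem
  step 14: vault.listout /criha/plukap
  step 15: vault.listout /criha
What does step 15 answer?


-- countbox.prime(x='25') ~> 25
-- vault.newfold(p='/criha/plukap') ~> ok
-- vault.etch(p='/criha/plukap/tribo', c='slofi') ~> created
-- vault.expunge(p='/criha/plukap') ~> ToolError: not empty
-- vault.etch(p='/criha/dusnoki_', c='cuvoda_ip') ~> created
-- countbox.prime(x='-93') ~> -93
-- bin.lodge(k='foslern', v='vato') ~> nil
-- vault.expunge(p='/criha/dusnoki_') ~> ok
-- vault.recite(p='/criha/plukap/tribo') ~> slofi
-- bin.lookup(k='foslern') ~> vato
-- vault.etch(p='/criha/plukap/vezidrem', c='se') ~> created
-- countbox.prime(x='90') ~> 90
-- vault.recite(p='/criha/plukap/vezidrem') ~> se
-- vault.listout(p='/criha/plukap') ~> [tribo, vezidrem]
-- vault.listout(p='/criha') ~> [plukap/]

Answer: [plukap/]


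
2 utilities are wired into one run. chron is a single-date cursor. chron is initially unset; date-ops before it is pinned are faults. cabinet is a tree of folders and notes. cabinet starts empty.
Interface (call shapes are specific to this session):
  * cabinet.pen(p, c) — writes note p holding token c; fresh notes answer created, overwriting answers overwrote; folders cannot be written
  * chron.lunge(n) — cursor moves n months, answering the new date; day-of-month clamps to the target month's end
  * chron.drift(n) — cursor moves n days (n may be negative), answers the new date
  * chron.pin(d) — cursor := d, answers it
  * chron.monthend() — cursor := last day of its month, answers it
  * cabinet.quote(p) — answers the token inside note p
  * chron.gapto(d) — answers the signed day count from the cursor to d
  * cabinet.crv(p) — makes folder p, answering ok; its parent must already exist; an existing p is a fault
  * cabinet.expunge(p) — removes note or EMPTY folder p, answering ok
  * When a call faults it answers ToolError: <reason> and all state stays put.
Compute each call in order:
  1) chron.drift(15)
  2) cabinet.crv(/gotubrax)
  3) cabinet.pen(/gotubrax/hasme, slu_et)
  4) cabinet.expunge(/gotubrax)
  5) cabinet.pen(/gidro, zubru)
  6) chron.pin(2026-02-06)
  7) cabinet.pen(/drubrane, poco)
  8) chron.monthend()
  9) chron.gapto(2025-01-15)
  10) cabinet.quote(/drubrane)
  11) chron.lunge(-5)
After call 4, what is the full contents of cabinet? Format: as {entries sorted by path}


·→ chron.drift(15)
·← ToolError: no date set
·→ cabinet.crv(/gotubrax)
·← ok
·→ cabinet.pen(/gotubrax/hasme, slu_et)
·← created
·→ cabinet.expunge(/gotubrax)
·← ToolError: not empty
·→ cabinet.pen(/gidro, zubru)
·← created
·→ chron.pin(2026-02-06)
·← 2026-02-06
·→ cabinet.pen(/drubrane, poco)
·← created
·→ chron.monthend()
·← 2026-02-28
·→ chron.gapto(2025-01-15)
·← -409
·→ cabinet.quote(/drubrane)
·← poco
·→ chron.lunge(-5)
·← 2025-09-28

Answer: {gotubrax/, gotubrax/hasme=slu_et}


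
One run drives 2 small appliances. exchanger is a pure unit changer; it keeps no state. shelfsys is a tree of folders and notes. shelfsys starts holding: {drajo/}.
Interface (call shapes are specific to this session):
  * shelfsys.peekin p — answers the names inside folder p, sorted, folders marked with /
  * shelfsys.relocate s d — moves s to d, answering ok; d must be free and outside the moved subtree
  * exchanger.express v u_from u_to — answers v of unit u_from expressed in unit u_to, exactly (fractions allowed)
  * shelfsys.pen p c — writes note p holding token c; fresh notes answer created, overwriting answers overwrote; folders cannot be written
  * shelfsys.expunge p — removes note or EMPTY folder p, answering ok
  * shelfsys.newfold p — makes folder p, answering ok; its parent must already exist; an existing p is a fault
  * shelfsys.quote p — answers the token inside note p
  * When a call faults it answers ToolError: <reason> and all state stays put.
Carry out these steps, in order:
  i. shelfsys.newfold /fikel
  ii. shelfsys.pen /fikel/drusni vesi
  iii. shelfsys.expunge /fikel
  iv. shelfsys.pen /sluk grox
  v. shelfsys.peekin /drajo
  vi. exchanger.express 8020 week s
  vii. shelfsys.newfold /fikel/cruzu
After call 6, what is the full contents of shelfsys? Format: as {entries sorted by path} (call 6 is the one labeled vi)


Then newfold on p='/fikel', and get ok.
Next I call pen on p='/fikel/drusni', c='vesi', which returns created.
I use expunge on p='/fikel', and get ToolError: not empty.
Next I call pen on p='/sluk', c='grox', and observe created.
I use peekin on p='/drajo', and observe [].
Calling express on v='8020', u_from='week', u_to='s': 4850496000.
I invoke newfold on p='/fikel/cruzu', and see ok.

Answer: {drajo/, fikel/, fikel/drusni=vesi, sluk=grox}


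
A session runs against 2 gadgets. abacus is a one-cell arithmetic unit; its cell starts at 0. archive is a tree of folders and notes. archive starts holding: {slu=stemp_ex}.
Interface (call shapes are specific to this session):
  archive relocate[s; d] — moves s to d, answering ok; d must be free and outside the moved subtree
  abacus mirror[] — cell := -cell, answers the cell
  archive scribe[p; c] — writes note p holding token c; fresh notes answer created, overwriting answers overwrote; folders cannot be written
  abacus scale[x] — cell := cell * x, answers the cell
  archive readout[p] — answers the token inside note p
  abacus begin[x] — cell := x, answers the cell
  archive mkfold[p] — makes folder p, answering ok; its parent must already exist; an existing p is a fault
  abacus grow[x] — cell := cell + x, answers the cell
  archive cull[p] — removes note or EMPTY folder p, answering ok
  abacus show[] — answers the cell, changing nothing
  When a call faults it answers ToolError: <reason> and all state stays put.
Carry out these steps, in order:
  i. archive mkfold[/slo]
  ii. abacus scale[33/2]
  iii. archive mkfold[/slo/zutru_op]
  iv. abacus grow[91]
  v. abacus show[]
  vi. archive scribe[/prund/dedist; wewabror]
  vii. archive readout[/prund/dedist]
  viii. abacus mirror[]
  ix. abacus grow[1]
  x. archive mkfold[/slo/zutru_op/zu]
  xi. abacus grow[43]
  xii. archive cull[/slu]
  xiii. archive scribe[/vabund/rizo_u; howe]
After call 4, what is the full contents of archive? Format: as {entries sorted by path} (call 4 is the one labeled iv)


Answer: {slo/, slo/zutru_op/, slu=stemp_ex}

Derivation:
Next I call archive mkfold with p: /slo, giving ok.
Then abacus scale with x: 33/2, → 0.
I use archive mkfold with p: /slo/zutru_op, yielding ok.
Calling abacus grow with x: 91, — result: 91.
Then abacus show(), — result: 91.
Then archive scribe with p: /prund/dedist, c: wewabror, and see ToolError: no parent.
I invoke archive readout with p: /prund/dedist, and see ToolError: not found.
Then abacus mirror, and get -91.
Next I call abacus grow with x: 1, — result: -90.
I run archive mkfold with p: /slo/zutru_op/zu, and get ok.
I run abacus grow with x: 43, and get -47.
I try archive cull with p: /slu, — result: ok.
I call archive scribe with p: /vabund/rizo_u, c: howe, and see ToolError: no parent.


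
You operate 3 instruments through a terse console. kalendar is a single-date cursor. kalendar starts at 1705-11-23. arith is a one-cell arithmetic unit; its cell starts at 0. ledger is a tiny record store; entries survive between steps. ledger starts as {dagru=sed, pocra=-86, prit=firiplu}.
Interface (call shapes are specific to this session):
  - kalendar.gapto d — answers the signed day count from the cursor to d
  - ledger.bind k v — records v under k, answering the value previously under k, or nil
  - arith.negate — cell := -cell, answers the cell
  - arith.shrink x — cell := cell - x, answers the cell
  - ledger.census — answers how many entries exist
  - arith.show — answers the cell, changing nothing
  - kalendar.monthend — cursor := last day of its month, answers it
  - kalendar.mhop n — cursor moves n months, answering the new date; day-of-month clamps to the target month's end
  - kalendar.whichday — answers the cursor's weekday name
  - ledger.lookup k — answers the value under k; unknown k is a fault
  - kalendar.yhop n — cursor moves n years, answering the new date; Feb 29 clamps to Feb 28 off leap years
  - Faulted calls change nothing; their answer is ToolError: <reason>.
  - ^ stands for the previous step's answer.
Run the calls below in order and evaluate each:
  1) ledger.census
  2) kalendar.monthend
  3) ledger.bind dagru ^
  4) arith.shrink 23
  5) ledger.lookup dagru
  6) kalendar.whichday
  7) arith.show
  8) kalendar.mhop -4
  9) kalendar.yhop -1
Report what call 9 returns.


[in] ledger.census
[out] 3
[in] kalendar.monthend
[out] 1705-11-30
[in] ledger.bind dagru ^
[out] sed
[in] arith.shrink 23
[out] -23
[in] ledger.lookup dagru
[out] 1705-11-30
[in] kalendar.whichday
[out] Monday
[in] arith.show
[out] -23
[in] kalendar.mhop -4
[out] 1705-07-30
[in] kalendar.yhop -1
[out] 1704-07-30

Answer: 1704-07-30


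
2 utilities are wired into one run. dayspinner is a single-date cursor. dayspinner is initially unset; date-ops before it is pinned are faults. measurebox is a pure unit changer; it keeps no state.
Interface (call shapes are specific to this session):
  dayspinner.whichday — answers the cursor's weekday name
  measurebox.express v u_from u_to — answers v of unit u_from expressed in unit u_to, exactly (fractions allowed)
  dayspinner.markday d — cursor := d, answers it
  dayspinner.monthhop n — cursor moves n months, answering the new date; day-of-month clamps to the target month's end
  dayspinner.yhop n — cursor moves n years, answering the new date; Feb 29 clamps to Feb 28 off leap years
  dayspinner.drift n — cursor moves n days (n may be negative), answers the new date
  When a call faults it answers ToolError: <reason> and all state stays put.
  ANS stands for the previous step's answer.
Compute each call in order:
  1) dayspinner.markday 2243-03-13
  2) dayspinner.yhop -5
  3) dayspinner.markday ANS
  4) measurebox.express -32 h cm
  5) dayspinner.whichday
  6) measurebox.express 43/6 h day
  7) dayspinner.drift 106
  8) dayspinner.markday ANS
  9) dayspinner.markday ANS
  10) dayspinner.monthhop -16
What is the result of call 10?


Answer: 2237-02-27

Derivation:
Do: markday[d: 2243-03-13]
See: 2243-03-13
Do: yhop[n: -5]
See: 2238-03-13
Do: markday[d: ANS]
See: 2238-03-13
Do: express[v: -32; u_from: h; u_to: cm]
See: ToolError: incompatible units
Do: whichday[]
See: Tuesday
Do: express[v: 43/6; u_from: h; u_to: day]
See: 43/144
Do: drift[n: 106]
See: 2238-06-27
Do: markday[d: ANS]
See: 2238-06-27
Do: markday[d: ANS]
See: 2238-06-27
Do: monthhop[n: -16]
See: 2237-02-27


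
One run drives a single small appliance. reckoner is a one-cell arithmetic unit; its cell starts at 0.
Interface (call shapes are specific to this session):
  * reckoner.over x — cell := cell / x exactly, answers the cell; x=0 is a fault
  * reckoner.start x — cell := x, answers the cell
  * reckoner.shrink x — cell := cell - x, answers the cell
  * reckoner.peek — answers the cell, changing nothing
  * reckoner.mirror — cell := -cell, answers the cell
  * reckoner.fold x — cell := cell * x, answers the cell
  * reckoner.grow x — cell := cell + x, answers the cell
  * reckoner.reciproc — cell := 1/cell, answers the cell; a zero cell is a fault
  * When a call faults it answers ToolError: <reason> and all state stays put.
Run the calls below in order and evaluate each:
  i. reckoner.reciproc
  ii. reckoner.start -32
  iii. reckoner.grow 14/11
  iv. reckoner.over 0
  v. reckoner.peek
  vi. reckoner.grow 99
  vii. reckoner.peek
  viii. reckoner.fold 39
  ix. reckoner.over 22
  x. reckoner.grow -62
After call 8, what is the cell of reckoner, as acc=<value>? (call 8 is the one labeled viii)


Answer: acc=29289/11

Derivation:
# 1. reckoner.reciproc() ~> ToolError: reciprocal of zero
# 2. reckoner.start(x→-32) ~> -32
# 3. reckoner.grow(x→14/11) ~> -338/11
# 4. reckoner.over(x→0) ~> ToolError: division by zero
# 5. reckoner.peek() ~> -338/11
# 6. reckoner.grow(x→99) ~> 751/11
# 7. reckoner.peek() ~> 751/11
# 8. reckoner.fold(x→39) ~> 29289/11
# 9. reckoner.over(x→22) ~> 29289/242
# 10. reckoner.grow(x→-62) ~> 14285/242


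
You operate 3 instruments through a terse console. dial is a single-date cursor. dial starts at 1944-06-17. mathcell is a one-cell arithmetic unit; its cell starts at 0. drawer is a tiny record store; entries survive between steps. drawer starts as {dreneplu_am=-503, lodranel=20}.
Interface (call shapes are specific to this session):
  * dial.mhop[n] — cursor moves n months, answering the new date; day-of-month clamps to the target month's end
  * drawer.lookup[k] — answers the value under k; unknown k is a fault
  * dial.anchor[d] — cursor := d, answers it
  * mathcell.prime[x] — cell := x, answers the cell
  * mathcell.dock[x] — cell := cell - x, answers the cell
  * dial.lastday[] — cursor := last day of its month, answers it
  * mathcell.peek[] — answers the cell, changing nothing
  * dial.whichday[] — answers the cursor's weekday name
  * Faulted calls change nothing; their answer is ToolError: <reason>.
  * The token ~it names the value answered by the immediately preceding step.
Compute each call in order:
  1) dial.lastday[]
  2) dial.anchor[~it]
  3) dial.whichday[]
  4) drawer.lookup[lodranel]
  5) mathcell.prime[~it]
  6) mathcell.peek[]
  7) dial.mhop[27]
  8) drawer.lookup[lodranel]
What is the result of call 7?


Answer: 1946-09-30

Derivation:
;; dial.lastday() => 1944-06-30
;; dial.anchor(d=~it) => 1944-06-30
;; dial.whichday() => Friday
;; drawer.lookup(k=lodranel) => 20
;; mathcell.prime(x=~it) => 20
;; mathcell.peek() => 20
;; dial.mhop(n=27) => 1946-09-30
;; drawer.lookup(k=lodranel) => 20


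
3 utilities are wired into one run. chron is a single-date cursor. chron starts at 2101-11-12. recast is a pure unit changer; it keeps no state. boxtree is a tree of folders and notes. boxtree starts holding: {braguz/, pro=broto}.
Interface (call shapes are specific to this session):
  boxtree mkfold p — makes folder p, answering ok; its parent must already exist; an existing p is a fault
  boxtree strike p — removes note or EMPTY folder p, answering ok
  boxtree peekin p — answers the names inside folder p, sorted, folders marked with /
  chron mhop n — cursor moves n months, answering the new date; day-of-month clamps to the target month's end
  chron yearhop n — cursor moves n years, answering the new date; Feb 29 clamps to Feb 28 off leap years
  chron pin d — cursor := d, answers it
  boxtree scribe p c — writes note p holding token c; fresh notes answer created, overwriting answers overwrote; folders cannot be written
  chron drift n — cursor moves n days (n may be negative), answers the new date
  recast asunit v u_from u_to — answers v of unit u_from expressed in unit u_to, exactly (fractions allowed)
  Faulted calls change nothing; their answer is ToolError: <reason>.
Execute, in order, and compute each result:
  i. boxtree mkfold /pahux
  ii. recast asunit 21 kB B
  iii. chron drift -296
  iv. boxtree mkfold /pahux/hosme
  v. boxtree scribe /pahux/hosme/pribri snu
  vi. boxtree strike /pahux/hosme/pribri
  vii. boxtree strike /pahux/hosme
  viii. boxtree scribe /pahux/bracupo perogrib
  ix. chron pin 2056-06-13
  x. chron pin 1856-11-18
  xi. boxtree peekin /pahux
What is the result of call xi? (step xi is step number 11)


Invoking boxtree mkfold with p=/pahux, yielding ok.
I try recast asunit with v=21, u_from=kB, u_to=B, and observe 21000.
I invoke chron drift with n=-296, and see 2101-01-20.
I try boxtree mkfold with p=/pahux/hosme, which returns ok.
I call boxtree scribe with p=/pahux/hosme/pribri, c=snu, yielding created.
Then boxtree strike with p=/pahux/hosme/pribri, which returns ok.
Using boxtree strike with p=/pahux/hosme, — result: ok.
Calling boxtree scribe with p=/pahux/bracupo, c=perogrib, which returns created.
I run chron pin with d=2056-06-13, giving 2056-06-13.
Now I run chron pin with d=1856-11-18, which returns 1856-11-18.
Invoking boxtree peekin with p=/pahux, and get [bracupo].

Answer: [bracupo]


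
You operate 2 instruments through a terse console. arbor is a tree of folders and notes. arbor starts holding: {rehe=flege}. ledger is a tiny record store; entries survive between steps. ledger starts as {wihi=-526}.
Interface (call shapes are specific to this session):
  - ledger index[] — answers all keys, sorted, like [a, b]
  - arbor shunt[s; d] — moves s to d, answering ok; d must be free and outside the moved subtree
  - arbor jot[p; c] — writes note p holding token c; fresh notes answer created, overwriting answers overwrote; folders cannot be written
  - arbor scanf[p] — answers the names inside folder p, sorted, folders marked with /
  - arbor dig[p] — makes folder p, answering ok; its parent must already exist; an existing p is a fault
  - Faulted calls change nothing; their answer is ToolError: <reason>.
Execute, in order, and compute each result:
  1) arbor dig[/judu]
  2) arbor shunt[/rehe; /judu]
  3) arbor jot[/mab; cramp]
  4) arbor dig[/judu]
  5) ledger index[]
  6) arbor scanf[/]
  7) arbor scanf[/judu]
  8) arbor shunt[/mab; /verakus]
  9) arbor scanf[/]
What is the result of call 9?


I use arbor dig with p: /judu, → ok.
Calling arbor shunt with s: /rehe, d: /judu, and see ToolError: exists.
I run arbor jot with p: /mab, c: cramp, yielding created.
I use arbor dig with p: /judu, — result: ToolError: exists.
Calling ledger index, and see [wihi].
I try arbor scanf with p: /, → [judu/, mab, rehe].
I try arbor scanf with p: /judu, — result: [].
Invoking arbor shunt with s: /mab, d: /verakus, — result: ok.
Using arbor scanf with p: /: [judu/, rehe, verakus].

Answer: [judu/, rehe, verakus]


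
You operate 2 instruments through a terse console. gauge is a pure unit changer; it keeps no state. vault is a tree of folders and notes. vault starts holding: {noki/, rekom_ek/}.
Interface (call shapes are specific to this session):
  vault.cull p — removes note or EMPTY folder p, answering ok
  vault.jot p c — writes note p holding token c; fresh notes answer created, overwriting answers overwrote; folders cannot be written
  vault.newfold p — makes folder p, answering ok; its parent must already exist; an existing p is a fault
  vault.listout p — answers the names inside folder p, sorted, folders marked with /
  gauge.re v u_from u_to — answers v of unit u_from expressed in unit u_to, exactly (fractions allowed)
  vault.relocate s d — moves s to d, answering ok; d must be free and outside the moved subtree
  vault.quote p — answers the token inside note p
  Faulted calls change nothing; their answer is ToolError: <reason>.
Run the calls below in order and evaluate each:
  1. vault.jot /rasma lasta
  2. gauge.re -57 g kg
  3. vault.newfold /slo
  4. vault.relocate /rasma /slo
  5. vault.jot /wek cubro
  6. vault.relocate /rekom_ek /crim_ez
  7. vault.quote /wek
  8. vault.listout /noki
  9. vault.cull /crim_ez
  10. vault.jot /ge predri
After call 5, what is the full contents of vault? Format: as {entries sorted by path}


Answer: {noki/, rasma=lasta, rekom_ek/, slo/, wek=cubro}

Derivation:
→ jot(/rasma, lasta)
← created
→ re(-57, g, kg)
← -57/1000
→ newfold(/slo)
← ok
→ relocate(/rasma, /slo)
← ToolError: exists
→ jot(/wek, cubro)
← created
→ relocate(/rekom_ek, /crim_ez)
← ok
→ quote(/wek)
← cubro
→ listout(/noki)
← []
→ cull(/crim_ez)
← ok
→ jot(/ge, predri)
← created
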